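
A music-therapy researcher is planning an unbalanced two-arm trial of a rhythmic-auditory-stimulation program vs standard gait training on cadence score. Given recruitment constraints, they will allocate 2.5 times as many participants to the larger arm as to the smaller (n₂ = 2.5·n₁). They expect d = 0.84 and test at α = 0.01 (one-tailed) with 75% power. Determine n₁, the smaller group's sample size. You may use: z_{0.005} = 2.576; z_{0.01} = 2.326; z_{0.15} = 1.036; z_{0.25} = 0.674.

n₁ = 18

With allocation ratio k = n₂/n₁ = 2.5, Var(x̄₁−x̄₂) = σ²(1/n₁ + 1/(k·n₁)) = σ²·(k+1)/(k·n₁).
So n₁ = (1 + 1/k)·((z_{α} + z_β)/d)² = 1.400 × (3.000/0.84)².
n₁ = 1.400 × 12.76 = 17.9.
Round up: n₁ = 18, giving n₂ = 2.5 × 18 = 45.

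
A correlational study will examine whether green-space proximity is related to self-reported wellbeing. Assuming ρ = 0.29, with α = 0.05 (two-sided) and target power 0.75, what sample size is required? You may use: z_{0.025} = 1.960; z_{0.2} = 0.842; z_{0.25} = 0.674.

Fisher's z: C = ½·ln((1+r)/(1−r)) = ½·ln(1.8169) = 0.2986.
n = ((z_{α/2} + z_β)/C)² + 3.
(1.960 + 0.674) / 0.2986 = 2.634 / 0.2986 = 8.821.
n = 8.821² + 3 = 77.81 + 3 = 80.8.
Round up.

n = 81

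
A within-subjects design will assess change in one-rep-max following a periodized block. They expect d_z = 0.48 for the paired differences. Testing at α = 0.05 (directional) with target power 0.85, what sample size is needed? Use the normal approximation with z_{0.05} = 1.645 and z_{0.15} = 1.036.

n = 32 pairs

For a paired (one-sample on differences) test: n = ((z_{α} + z_β) / d)².
z_{α} + z_β = 1.645 + 1.036 = 2.681.
n = (2.681 / 0.48)² = 5.585² = 31.20.
Round up.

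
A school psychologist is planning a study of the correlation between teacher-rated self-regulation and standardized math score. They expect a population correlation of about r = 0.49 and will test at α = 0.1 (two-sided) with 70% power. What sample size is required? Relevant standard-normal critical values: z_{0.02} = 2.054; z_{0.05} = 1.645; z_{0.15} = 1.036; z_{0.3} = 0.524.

n = 20

Fisher's z: C = ½·ln((1+r)/(1−r)) = ½·ln(2.9216) = 0.5361.
n = ((z_{α/2} + z_β)/C)² + 3.
(1.645 + 0.524) / 0.5361 = 2.169 / 0.5361 = 4.046.
n = 4.046² + 3 = 16.37 + 3 = 19.4.
Round up.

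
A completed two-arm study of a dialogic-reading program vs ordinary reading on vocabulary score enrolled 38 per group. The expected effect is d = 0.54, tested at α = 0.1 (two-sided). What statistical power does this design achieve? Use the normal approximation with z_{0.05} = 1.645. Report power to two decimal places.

For two equal groups, power = Φ(d·√(n/2) − z_{α/2}).
d·√(n/2) = 0.54 × √(38/2) = 0.54 × 4.359 = 2.354.
z_β = 2.354 − 1.645 = 0.709.
Power = Φ(0.709) = 0.761.

power ≈ 0.76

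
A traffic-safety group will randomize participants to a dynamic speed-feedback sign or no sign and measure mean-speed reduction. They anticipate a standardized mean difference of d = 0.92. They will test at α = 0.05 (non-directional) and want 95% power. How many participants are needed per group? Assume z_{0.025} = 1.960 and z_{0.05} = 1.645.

n = 31 per group

For two independent groups with equal n: n = 2·((z_{α/2} + z_β) / d)².
z_{α/2} + z_β = 1.960 + 1.645 = 3.605.
n = 2 × (3.605 / 0.92)² = 2 × 3.918² = 2 × 15.35 = 30.7.
Round up to the next whole participant.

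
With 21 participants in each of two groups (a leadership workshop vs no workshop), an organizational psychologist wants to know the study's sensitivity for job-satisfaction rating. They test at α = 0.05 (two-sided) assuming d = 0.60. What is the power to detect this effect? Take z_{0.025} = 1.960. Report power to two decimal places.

power ≈ 0.49

For two equal groups, power = Φ(d·√(n/2) − z_{α/2}).
d·√(n/2) = 0.60 × √(21/2) = 0.60 × 3.240 = 1.944.
z_β = 1.944 − 1.960 = -0.016.
Power = Φ(-0.016) = 0.494.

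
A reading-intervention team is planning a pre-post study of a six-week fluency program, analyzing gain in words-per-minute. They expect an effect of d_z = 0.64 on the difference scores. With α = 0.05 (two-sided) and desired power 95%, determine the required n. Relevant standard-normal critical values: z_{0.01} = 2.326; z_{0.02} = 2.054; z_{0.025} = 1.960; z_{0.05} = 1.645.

n = 32 pairs

For a paired (one-sample on differences) test: n = ((z_{α/2} + z_β) / d)².
z_{α/2} + z_β = 1.960 + 1.645 = 3.605.
n = (3.605 / 0.64)² = 5.633² = 31.73.
Round up.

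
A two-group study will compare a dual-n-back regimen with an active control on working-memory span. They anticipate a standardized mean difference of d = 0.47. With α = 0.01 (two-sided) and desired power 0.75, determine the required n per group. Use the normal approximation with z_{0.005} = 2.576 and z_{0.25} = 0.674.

For two independent groups with equal n: n = 2·((z_{α/2} + z_β) / d)².
z_{α/2} + z_β = 2.576 + 0.674 = 3.250.
n = 2 × (3.250 / 0.47)² = 2 × 6.915² = 2 × 47.82 = 95.6.
Round up to the next whole participant.

n = 96 per group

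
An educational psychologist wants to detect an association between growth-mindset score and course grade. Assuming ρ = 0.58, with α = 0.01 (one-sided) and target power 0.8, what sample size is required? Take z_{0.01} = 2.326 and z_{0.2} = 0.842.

n = 26

Fisher's z: C = ½·ln((1+r)/(1−r)) = ½·ln(3.7619) = 0.6625.
n = ((z_{α} + z_β)/C)² + 3.
(2.326 + 0.842) / 0.6625 = 3.168 / 0.6625 = 4.782.
n = 4.782² + 3 = 22.87 + 3 = 25.9.
Round up.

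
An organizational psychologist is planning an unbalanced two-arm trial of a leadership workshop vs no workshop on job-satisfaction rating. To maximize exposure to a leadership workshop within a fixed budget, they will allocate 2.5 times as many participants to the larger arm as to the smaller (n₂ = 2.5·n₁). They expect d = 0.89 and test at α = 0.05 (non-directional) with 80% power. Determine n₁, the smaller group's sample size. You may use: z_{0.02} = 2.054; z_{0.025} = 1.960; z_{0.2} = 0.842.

n₁ = 14

With allocation ratio k = n₂/n₁ = 2.5, Var(x̄₁−x̄₂) = σ²(1/n₁ + 1/(k·n₁)) = σ²·(k+1)/(k·n₁).
So n₁ = (1 + 1/k)·((z_{α/2} + z_β)/d)² = 1.400 × (2.802/0.89)².
n₁ = 1.400 × 9.91 = 13.9.
Round up: n₁ = 14, giving n₂ = 2.5 × 14 = 35.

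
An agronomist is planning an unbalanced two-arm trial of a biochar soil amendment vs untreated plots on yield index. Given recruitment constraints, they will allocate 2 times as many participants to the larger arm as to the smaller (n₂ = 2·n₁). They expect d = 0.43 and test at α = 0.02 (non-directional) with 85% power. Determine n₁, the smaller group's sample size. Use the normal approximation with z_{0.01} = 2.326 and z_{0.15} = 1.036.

With allocation ratio k = n₂/n₁ = 2, Var(x̄₁−x̄₂) = σ²(1/n₁ + 1/(k·n₁)) = σ²·(k+1)/(k·n₁).
So n₁ = (1 + 1/k)·((z_{α/2} + z_β)/d)² = 1.500 × (3.362/0.43)².
n₁ = 1.500 × 61.13 = 91.7.
Round up: n₁ = 92, giving n₂ = 2 × 92 = 184.

n₁ = 92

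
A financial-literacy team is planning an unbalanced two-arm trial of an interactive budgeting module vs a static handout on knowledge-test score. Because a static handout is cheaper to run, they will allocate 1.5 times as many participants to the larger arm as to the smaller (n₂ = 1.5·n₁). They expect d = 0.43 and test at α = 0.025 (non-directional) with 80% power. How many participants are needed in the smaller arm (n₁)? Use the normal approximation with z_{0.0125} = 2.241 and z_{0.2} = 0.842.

With allocation ratio k = n₂/n₁ = 1.5, Var(x̄₁−x̄₂) = σ²(1/n₁ + 1/(k·n₁)) = σ²·(k+1)/(k·n₁).
So n₁ = (1 + 1/k)·((z_{α/2} + z_β)/d)² = 1.667 × (3.083/0.43)².
n₁ = 1.667 × 51.41 = 85.7.
Round up: n₁ = 86, giving n₂ = 1.5 × 86 = 129.

n₁ = 86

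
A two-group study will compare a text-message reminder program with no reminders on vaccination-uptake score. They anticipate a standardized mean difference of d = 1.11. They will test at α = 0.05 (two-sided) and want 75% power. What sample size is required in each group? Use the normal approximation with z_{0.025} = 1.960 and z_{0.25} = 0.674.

For two independent groups with equal n: n = 2·((z_{α/2} + z_β) / d)².
z_{α/2} + z_β = 1.960 + 0.674 = 2.634.
n = 2 × (2.634 / 1.11)² = 2 × 2.373² = 2 × 5.63 = 11.3.
Round up to the next whole participant.

n = 12 per group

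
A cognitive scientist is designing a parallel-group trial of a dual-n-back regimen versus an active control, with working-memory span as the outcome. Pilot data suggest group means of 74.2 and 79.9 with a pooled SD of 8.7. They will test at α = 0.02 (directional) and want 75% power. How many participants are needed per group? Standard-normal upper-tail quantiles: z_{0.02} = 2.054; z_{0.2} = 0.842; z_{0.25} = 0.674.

n = 35 per group

Cohen's d = |M₁ − M₂| / SD_pooled = |74.2 − 79.9| / 8.7 = 5.7 / 8.7 = 0.655.
For two independent groups with equal n: n = 2·((z_{α} + z_β) / d)².
z_{α} + z_β = 2.054 + 0.674 = 2.728.
n = 2 × (2.728 / 0.655)² = 2 × 4.165² = 2 × 17.35 = 34.7.
Round up to the next whole participant.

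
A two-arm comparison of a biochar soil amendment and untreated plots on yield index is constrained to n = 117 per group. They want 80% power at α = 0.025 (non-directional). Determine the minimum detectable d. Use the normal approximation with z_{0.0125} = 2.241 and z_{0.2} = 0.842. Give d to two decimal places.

For two independent groups of n = 117 each: d_min = (z_{α/2} + z_β)·√(2/n).
z-sum = 2.241 + 0.842 = 3.083.
d_min = 3.083 × √(2/117) = 3.083 × 0.1307 = 0.403.

d_min ≈ 0.40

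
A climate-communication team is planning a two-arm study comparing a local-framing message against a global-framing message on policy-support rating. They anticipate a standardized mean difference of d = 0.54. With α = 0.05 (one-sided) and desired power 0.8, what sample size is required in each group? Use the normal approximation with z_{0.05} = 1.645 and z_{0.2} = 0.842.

n = 43 per group

For two independent groups with equal n: n = 2·((z_{α} + z_β) / d)².
z_{α} + z_β = 1.645 + 0.842 = 2.487.
n = 2 × (2.487 / 0.54)² = 2 × 4.606² = 2 × 21.21 = 42.4.
Round up to the next whole participant.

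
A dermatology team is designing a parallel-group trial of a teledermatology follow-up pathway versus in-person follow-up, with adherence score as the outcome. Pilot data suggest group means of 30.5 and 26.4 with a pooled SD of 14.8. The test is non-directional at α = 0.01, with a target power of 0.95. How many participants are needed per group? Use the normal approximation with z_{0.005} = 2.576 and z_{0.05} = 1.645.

n = 465 per group

Cohen's d = |M₁ − M₂| / SD_pooled = |30.5 − 26.4| / 14.8 = 4.1 / 14.8 = 0.277.
For two independent groups with equal n: n = 2·((z_{α/2} + z_β) / d)².
z_{α/2} + z_β = 2.576 + 1.645 = 4.221.
n = 2 × (4.221 / 0.277)² = 2 × 15.238² = 2 × 232.20 = 464.4.
Round up to the next whole participant.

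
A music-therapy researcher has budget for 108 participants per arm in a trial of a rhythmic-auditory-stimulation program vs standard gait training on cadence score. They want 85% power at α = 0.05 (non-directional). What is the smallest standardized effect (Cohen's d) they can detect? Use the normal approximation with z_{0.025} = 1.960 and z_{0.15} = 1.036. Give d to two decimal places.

For two independent groups of n = 108 each: d_min = (z_{α/2} + z_β)·√(2/n).
z-sum = 1.960 + 1.036 = 2.996.
d_min = 2.996 × √(2/108) = 2.996 × 0.1361 = 0.408.

d_min ≈ 0.41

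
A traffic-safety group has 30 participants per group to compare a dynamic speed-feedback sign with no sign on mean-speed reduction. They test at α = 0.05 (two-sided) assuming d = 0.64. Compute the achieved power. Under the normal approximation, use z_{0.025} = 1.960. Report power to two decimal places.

power ≈ 0.70

For two equal groups, power = Φ(d·√(n/2) − z_{α/2}).
d·√(n/2) = 0.64 × √(30/2) = 0.64 × 3.873 = 2.479.
z_β = 2.479 − 1.960 = 0.519.
Power = Φ(0.519) = 0.698.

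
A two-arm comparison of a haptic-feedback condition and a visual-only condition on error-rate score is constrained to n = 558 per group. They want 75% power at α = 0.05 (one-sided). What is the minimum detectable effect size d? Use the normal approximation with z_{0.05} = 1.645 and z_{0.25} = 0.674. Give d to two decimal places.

d_min ≈ 0.14

For two independent groups of n = 558 each: d_min = (z_{α} + z_β)·√(2/n).
z-sum = 1.645 + 0.674 = 2.319.
d_min = 2.319 × √(2/558) = 2.319 × 0.0599 = 0.139.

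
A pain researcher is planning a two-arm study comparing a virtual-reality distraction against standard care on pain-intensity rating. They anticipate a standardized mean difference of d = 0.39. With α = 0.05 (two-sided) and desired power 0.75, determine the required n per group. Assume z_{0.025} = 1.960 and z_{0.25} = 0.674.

n = 92 per group

For two independent groups with equal n: n = 2·((z_{α/2} + z_β) / d)².
z_{α/2} + z_β = 1.960 + 0.674 = 2.634.
n = 2 × (2.634 / 0.39)² = 2 × 6.754² = 2 × 45.61 = 91.2.
Round up to the next whole participant.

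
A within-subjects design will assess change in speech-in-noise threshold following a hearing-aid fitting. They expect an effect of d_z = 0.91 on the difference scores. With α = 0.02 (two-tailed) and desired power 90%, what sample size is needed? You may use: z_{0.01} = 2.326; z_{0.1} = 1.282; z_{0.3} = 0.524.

For a paired (one-sample on differences) test: n = ((z_{α/2} + z_β) / d)².
z_{α/2} + z_β = 2.326 + 1.282 = 3.608.
n = (3.608 / 0.91)² = 3.965² = 15.72.
Round up.

n = 16 pairs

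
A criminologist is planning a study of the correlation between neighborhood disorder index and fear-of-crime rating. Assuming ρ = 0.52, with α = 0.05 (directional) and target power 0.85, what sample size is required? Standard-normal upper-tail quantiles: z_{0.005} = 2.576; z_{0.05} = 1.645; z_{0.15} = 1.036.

Fisher's z: C = ½·ln((1+r)/(1−r)) = ½·ln(3.1667) = 0.5763.
n = ((z_{α} + z_β)/C)² + 3.
(1.645 + 1.036) / 0.5763 = 2.681 / 0.5763 = 4.652.
n = 4.652² + 3 = 21.64 + 3 = 24.6.
Round up.

n = 25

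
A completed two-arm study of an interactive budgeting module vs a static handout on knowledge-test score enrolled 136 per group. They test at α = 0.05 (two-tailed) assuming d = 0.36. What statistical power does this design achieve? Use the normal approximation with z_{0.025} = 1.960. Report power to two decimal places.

power ≈ 0.84

For two equal groups, power = Φ(d·√(n/2) − z_{α/2}).
d·√(n/2) = 0.36 × √(136/2) = 0.36 × 8.246 = 2.969.
z_β = 2.969 − 1.960 = 1.009.
Power = Φ(1.009) = 0.843.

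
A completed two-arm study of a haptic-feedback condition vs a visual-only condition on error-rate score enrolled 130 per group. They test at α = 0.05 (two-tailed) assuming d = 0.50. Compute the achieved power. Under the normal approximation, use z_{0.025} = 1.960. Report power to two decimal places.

For two equal groups, power = Φ(d·√(n/2) − z_{α/2}).
d·√(n/2) = 0.50 × √(130/2) = 0.50 × 8.062 = 4.031.
z_β = 4.031 − 1.960 = 2.071.
Power = Φ(2.071) = 0.981.

power ≈ 0.98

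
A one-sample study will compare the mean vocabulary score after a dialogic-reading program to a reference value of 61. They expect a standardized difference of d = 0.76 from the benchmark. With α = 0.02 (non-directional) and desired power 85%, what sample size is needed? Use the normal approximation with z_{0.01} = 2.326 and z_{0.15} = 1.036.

n = 20

For a one-sample test: n = ((z_{α/2} + z_β) / d)².
z_{α/2} + z_β = 2.326 + 1.036 = 3.362.
n = (3.362 / 0.76)² = 4.424² = 19.57.
Round up.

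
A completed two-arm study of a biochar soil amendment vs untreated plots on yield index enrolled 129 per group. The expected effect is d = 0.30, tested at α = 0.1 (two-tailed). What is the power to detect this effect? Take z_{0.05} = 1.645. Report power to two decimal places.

For two equal groups, power = Φ(d·√(n/2) − z_{α/2}).
d·√(n/2) = 0.30 × √(129/2) = 0.30 × 8.031 = 2.409.
z_β = 2.409 − 1.645 = 0.764.
Power = Φ(0.764) = 0.778.

power ≈ 0.78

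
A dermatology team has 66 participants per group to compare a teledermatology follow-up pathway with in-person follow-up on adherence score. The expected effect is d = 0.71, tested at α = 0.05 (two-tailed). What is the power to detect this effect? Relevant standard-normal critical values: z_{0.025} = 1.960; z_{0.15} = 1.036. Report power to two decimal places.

For two equal groups, power = Φ(d·√(n/2) − z_{α/2}).
d·√(n/2) = 0.71 × √(66/2) = 0.71 × 5.745 = 4.079.
z_β = 4.079 − 1.960 = 2.119.
Power = Φ(2.119) = 0.983.

power ≈ 0.98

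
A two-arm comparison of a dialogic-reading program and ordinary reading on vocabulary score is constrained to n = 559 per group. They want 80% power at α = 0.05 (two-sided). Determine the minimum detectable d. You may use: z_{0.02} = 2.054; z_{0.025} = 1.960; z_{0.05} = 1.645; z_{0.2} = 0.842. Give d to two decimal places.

d_min ≈ 0.17

For two independent groups of n = 559 each: d_min = (z_{α/2} + z_β)·√(2/n).
z-sum = 1.960 + 0.842 = 2.802.
d_min = 2.802 × √(2/559) = 2.802 × 0.0598 = 0.168.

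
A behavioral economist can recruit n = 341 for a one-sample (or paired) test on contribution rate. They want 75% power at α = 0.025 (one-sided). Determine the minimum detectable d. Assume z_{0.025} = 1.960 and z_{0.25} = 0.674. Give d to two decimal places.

d_min ≈ 0.14

For a single sample (or paired design) of n = 341: d_min = (z_{α} + z_β)/√n.
z-sum = 1.960 + 0.674 = 2.634.
d_min = 2.634 / √341 = 2.634 / 18.466 = 0.143.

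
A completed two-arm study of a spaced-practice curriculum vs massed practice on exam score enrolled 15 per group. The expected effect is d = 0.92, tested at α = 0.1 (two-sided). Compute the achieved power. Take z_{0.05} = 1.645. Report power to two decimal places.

power ≈ 0.81

For two equal groups, power = Φ(d·√(n/2) − z_{α/2}).
d·√(n/2) = 0.92 × √(15/2) = 0.92 × 2.739 = 2.520.
z_β = 2.520 − 1.645 = 0.875.
Power = Φ(0.875) = 0.809.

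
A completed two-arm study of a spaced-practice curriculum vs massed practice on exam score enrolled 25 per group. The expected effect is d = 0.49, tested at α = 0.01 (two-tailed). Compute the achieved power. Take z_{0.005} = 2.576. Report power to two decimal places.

power ≈ 0.20

For two equal groups, power = Φ(d·√(n/2) − z_{α/2}).
d·√(n/2) = 0.49 × √(25/2) = 0.49 × 3.536 = 1.732.
z_β = 1.732 − 2.576 = -0.844.
Power = Φ(-0.844) = 0.199.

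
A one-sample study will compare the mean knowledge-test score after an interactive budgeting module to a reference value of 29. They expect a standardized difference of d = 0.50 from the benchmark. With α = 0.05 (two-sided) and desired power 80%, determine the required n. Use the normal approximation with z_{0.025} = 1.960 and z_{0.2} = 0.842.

n = 32

For a one-sample test: n = ((z_{α/2} + z_β) / d)².
z_{α/2} + z_β = 1.960 + 0.842 = 2.802.
n = (2.802 / 0.50)² = 5.604² = 31.40.
Round up.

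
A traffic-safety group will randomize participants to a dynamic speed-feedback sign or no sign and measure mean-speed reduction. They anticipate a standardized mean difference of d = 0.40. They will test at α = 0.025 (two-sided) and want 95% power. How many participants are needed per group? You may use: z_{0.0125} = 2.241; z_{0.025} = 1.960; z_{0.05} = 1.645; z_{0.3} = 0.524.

For two independent groups with equal n: n = 2·((z_{α/2} + z_β) / d)².
z_{α/2} + z_β = 2.241 + 1.645 = 3.886.
n = 2 × (3.886 / 0.40)² = 2 × 9.715² = 2 × 94.38 = 188.8.
Round up to the next whole participant.

n = 189 per group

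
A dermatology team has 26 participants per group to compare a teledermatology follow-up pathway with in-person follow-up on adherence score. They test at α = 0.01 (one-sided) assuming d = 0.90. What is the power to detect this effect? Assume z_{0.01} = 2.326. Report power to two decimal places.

power ≈ 0.82

For two equal groups, power = Φ(d·√(n/2) − z_{α}).
d·√(n/2) = 0.90 × √(26/2) = 0.90 × 3.606 = 3.245.
z_β = 3.245 − 2.326 = 0.919.
Power = Φ(0.919) = 0.821.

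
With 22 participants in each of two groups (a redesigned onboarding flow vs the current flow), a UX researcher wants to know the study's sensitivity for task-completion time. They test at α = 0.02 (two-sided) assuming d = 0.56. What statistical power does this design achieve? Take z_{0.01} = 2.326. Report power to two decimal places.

For two equal groups, power = Φ(d·√(n/2) − z_{α/2}).
d·√(n/2) = 0.56 × √(22/2) = 0.56 × 3.317 = 1.857.
z_β = 1.857 − 2.326 = -0.469.
Power = Φ(-0.469) = 0.320.

power ≈ 0.32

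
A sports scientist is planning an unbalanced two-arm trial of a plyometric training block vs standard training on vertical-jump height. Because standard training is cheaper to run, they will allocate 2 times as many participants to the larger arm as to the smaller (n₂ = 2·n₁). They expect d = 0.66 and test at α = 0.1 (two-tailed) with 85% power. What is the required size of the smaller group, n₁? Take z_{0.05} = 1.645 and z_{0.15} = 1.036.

n₁ = 25

With allocation ratio k = n₂/n₁ = 2, Var(x̄₁−x̄₂) = σ²(1/n₁ + 1/(k·n₁)) = σ²·(k+1)/(k·n₁).
So n₁ = (1 + 1/k)·((z_{α/2} + z_β)/d)² = 1.500 × (2.681/0.66)².
n₁ = 1.500 × 16.50 = 24.8.
Round up: n₁ = 25, giving n₂ = 2 × 25 = 50.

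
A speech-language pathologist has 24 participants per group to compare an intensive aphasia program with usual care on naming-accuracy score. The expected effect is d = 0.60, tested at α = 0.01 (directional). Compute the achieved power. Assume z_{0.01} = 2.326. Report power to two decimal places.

For two equal groups, power = Φ(d·√(n/2) − z_{α}).
d·√(n/2) = 0.60 × √(24/2) = 0.60 × 3.464 = 2.078.
z_β = 2.078 − 2.326 = -0.248.
Power = Φ(-0.248) = 0.402.

power ≈ 0.40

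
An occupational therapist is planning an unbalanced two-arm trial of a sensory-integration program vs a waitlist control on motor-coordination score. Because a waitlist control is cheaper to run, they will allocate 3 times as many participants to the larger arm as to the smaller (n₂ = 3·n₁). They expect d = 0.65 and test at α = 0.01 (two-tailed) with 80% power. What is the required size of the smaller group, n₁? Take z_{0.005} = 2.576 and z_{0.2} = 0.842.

n₁ = 37

With allocation ratio k = n₂/n₁ = 3, Var(x̄₁−x̄₂) = σ²(1/n₁ + 1/(k·n₁)) = σ²·(k+1)/(k·n₁).
So n₁ = (1 + 1/k)·((z_{α/2} + z_β)/d)² = 1.333 × (3.418/0.65)².
n₁ = 1.333 × 27.65 = 36.9.
Round up: n₁ = 37, giving n₂ = 3 × 37 = 111.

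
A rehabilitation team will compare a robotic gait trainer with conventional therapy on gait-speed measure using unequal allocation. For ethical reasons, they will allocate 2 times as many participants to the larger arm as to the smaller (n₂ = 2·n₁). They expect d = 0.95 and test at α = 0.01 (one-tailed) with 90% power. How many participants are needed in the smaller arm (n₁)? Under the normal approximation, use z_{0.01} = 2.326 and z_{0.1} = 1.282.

n₁ = 22

With allocation ratio k = n₂/n₁ = 2, Var(x̄₁−x̄₂) = σ²(1/n₁ + 1/(k·n₁)) = σ²·(k+1)/(k·n₁).
So n₁ = (1 + 1/k)·((z_{α} + z_β)/d)² = 1.500 × (3.608/0.95)².
n₁ = 1.500 × 14.42 = 21.6.
Round up: n₁ = 22, giving n₂ = 2 × 22 = 44.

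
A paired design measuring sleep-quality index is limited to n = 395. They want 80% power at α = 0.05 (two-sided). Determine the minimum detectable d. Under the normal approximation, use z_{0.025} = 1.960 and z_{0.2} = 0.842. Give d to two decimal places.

For a single sample (or paired design) of n = 395: d_min = (z_{α/2} + z_β)/√n.
z-sum = 1.960 + 0.842 = 2.802.
d_min = 2.802 / √395 = 2.802 / 19.875 = 0.141.

d_min ≈ 0.14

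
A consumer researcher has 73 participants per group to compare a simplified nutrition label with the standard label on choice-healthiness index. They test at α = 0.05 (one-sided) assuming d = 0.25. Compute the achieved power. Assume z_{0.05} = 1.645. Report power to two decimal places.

power ≈ 0.45

For two equal groups, power = Φ(d·√(n/2) − z_{α}).
d·√(n/2) = 0.25 × √(73/2) = 0.25 × 6.042 = 1.510.
z_β = 1.510 − 1.645 = -0.135.
Power = Φ(-0.135) = 0.446.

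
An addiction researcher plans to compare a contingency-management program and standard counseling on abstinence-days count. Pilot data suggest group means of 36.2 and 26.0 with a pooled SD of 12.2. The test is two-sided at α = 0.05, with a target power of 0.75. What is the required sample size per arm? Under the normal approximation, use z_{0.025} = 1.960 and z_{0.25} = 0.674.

Cohen's d = |M₁ − M₂| / SD_pooled = |36.2 − 26.0| / 12.2 = 10.2 / 12.2 = 0.836.
For two independent groups with equal n: n = 2·((z_{α/2} + z_β) / d)².
z_{α/2} + z_β = 1.960 + 0.674 = 2.634.
n = 2 × (2.634 / 0.836)² = 2 × 3.151² = 2 × 9.93 = 19.9.
Round up to the next whole participant.

n = 20 per group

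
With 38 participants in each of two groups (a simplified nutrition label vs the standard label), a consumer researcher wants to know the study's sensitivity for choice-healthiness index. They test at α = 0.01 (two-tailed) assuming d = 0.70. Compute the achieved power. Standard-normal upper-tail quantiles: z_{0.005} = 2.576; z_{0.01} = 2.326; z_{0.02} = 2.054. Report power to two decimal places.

power ≈ 0.68

For two equal groups, power = Φ(d·√(n/2) − z_{α/2}).
d·√(n/2) = 0.70 × √(38/2) = 0.70 × 4.359 = 3.051.
z_β = 3.051 − 2.576 = 0.475.
Power = Φ(0.475) = 0.683.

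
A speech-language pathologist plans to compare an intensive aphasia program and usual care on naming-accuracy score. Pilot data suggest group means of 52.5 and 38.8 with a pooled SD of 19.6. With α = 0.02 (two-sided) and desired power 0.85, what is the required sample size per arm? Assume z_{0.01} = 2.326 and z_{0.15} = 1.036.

Cohen's d = |M₁ − M₂| / SD_pooled = |52.5 − 38.8| / 19.6 = 13.7 / 19.6 = 0.699.
For two independent groups with equal n: n = 2·((z_{α/2} + z_β) / d)².
z_{α/2} + z_β = 2.326 + 1.036 = 3.362.
n = 2 × (3.362 / 0.699)² = 2 × 4.810² = 2 × 23.13 = 46.3.
Round up to the next whole participant.

n = 47 per group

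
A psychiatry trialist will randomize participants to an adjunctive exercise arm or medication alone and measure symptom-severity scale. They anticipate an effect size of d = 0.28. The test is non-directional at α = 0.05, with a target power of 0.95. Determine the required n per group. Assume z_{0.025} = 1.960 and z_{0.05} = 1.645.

For two independent groups with equal n: n = 2·((z_{α/2} + z_β) / d)².
z_{α/2} + z_β = 1.960 + 1.645 = 3.605.
n = 2 × (3.605 / 0.28)² = 2 × 12.875² = 2 × 165.77 = 331.5.
Round up to the next whole participant.

n = 332 per group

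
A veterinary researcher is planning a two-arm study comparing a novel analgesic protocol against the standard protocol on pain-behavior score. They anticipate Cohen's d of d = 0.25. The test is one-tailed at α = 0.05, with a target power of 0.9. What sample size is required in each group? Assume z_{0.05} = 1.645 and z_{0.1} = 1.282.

For two independent groups with equal n: n = 2·((z_{α} + z_β) / d)².
z_{α} + z_β = 1.645 + 1.282 = 2.927.
n = 2 × (2.927 / 0.25)² = 2 × 11.708² = 2 × 137.08 = 274.2.
Round up to the next whole participant.

n = 275 per group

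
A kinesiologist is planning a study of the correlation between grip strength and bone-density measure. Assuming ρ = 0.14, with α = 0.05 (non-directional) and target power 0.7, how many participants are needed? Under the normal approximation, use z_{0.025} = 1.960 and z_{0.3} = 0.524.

n = 314

Fisher's z: C = ½·ln((1+r)/(1−r)) = ½·ln(1.3256) = 0.1409.
n = ((z_{α/2} + z_β)/C)² + 3.
(1.960 + 0.524) / 0.1409 = 2.484 / 0.1409 = 17.630.
n = 17.630² + 3 = 310.80 + 3 = 313.8.
Round up.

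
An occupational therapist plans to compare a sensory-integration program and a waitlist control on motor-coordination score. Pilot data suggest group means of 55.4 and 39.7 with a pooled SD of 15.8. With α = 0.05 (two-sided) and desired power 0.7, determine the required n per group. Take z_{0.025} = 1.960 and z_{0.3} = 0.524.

n = 13 per group

Cohen's d = |M₁ − M₂| / SD_pooled = |55.4 − 39.7| / 15.8 = 15.7 / 15.8 = 0.994.
For two independent groups with equal n: n = 2·((z_{α/2} + z_β) / d)².
z_{α/2} + z_β = 1.960 + 0.524 = 2.484.
n = 2 × (2.484 / 0.994)² = 2 × 2.499² = 2 × 6.24 = 12.5.
Round up to the next whole participant.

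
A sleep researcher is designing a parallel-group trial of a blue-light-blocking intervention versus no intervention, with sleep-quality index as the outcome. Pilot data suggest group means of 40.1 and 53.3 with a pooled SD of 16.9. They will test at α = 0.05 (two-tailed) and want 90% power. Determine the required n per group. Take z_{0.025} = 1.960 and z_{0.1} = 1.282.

Cohen's d = |M₁ − M₂| / SD_pooled = |40.1 − 53.3| / 16.9 = 13.2 / 16.9 = 0.781.
For two independent groups with equal n: n = 2·((z_{α/2} + z_β) / d)².
z_{α/2} + z_β = 1.960 + 1.282 = 3.242.
n = 2 × (3.242 / 0.781)² = 2 × 4.151² = 2 × 17.23 = 34.5.
Round up to the next whole participant.

n = 35 per group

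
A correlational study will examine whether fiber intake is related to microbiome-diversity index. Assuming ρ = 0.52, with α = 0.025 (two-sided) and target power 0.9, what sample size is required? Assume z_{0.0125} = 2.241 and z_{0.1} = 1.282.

Fisher's z: C = ½·ln((1+r)/(1−r)) = ½·ln(3.1667) = 0.5763.
n = ((z_{α/2} + z_β)/C)² + 3.
(2.241 + 1.282) / 0.5763 = 3.523 / 0.5763 = 6.113.
n = 6.113² + 3 = 37.37 + 3 = 40.4.
Round up.

n = 41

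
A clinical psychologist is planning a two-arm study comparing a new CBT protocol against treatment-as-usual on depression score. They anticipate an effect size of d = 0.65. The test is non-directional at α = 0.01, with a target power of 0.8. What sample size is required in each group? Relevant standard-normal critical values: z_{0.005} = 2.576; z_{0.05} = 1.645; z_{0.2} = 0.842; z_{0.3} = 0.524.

For two independent groups with equal n: n = 2·((z_{α/2} + z_β) / d)².
z_{α/2} + z_β = 2.576 + 0.842 = 3.418.
n = 2 × (3.418 / 0.65)² = 2 × 5.258² = 2 × 27.65 = 55.3.
Round up to the next whole participant.

n = 56 per group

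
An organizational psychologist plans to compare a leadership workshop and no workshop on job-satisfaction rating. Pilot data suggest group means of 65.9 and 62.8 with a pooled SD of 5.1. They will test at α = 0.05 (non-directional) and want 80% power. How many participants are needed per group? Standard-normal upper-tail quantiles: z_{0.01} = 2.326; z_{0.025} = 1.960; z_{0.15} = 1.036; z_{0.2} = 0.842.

n = 43 per group

Cohen's d = |M₁ − M₂| / SD_pooled = |65.9 − 62.8| / 5.1 = 3.1 / 5.1 = 0.608.
For two independent groups with equal n: n = 2·((z_{α/2} + z_β) / d)².
z_{α/2} + z_β = 1.960 + 0.842 = 2.802.
n = 2 × (2.802 / 0.608)² = 2 × 4.609² = 2 × 21.24 = 42.5.
Round up to the next whole participant.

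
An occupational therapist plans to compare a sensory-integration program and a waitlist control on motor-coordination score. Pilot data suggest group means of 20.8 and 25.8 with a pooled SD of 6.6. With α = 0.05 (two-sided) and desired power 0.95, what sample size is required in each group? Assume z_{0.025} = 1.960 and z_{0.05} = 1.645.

n = 46 per group

Cohen's d = |M₁ − M₂| / SD_pooled = |20.8 − 25.8| / 6.6 = 5.0 / 6.6 = 0.758.
For two independent groups with equal n: n = 2·((z_{α/2} + z_β) / d)².
z_{α/2} + z_β = 1.960 + 1.645 = 3.605.
n = 2 × (3.605 / 0.758)² = 2 × 4.756² = 2 × 22.62 = 45.2.
Round up to the next whole participant.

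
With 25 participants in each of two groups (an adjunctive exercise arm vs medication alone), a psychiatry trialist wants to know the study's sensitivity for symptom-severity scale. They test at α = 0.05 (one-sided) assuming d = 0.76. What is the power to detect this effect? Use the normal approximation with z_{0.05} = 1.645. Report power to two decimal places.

For two equal groups, power = Φ(d·√(n/2) − z_{α}).
d·√(n/2) = 0.76 × √(25/2) = 0.76 × 3.536 = 2.687.
z_β = 2.687 − 1.645 = 1.042.
Power = Φ(1.042) = 0.851.

power ≈ 0.85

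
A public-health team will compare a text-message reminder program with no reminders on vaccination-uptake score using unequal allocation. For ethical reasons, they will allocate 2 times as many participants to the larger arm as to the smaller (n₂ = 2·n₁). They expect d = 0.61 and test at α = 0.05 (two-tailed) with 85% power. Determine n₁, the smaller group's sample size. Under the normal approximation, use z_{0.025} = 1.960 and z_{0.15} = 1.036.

With allocation ratio k = n₂/n₁ = 2, Var(x̄₁−x̄₂) = σ²(1/n₁ + 1/(k·n₁)) = σ²·(k+1)/(k·n₁).
So n₁ = (1 + 1/k)·((z_{α/2} + z_β)/d)² = 1.500 × (2.996/0.61)².
n₁ = 1.500 × 24.12 = 36.2.
Round up: n₁ = 37, giving n₂ = 2 × 37 = 74.

n₁ = 37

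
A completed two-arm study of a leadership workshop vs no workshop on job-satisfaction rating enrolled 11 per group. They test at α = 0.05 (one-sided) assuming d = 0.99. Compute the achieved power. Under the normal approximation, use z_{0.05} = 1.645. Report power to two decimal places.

power ≈ 0.75

For two equal groups, power = Φ(d·√(n/2) − z_{α}).
d·√(n/2) = 0.99 × √(11/2) = 0.99 × 2.345 = 2.322.
z_β = 2.322 − 1.645 = 0.677.
Power = Φ(0.677) = 0.751.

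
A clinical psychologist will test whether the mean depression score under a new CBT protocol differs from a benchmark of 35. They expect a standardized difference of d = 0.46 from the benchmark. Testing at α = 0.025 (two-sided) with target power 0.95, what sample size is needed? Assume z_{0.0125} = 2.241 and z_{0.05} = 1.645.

n = 72

For a one-sample test: n = ((z_{α/2} + z_β) / d)².
z_{α/2} + z_β = 2.241 + 1.645 = 3.886.
n = (3.886 / 0.46)² = 8.448² = 71.37.
Round up.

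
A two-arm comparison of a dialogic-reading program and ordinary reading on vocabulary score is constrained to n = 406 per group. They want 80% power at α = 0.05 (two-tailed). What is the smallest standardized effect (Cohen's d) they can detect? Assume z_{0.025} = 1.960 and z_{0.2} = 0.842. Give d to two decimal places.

For two independent groups of n = 406 each: d_min = (z_{α/2} + z_β)·√(2/n).
z-sum = 1.960 + 0.842 = 2.802.
d_min = 2.802 × √(2/406) = 2.802 × 0.0702 = 0.197.

d_min ≈ 0.20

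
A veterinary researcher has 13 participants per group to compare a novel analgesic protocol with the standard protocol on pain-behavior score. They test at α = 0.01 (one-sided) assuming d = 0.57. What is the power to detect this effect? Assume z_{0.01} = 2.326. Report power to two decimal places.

For two equal groups, power = Φ(d·√(n/2) − z_{α}).
d·√(n/2) = 0.57 × √(13/2) = 0.57 × 2.550 = 1.453.
z_β = 1.453 − 2.326 = -0.873.
Power = Φ(-0.873) = 0.191.

power ≈ 0.19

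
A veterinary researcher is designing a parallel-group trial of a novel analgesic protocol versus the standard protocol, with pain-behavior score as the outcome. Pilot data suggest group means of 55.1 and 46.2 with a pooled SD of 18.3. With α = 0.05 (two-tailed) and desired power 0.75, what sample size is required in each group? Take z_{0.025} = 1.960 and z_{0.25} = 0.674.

Cohen's d = |M₁ − M₂| / SD_pooled = |55.1 − 46.2| / 18.3 = 8.9 / 18.3 = 0.486.
For two independent groups with equal n: n = 2·((z_{α/2} + z_β) / d)².
z_{α/2} + z_β = 1.960 + 0.674 = 2.634.
n = 2 × (2.634 / 0.486)² = 2 × 5.420² = 2 × 29.37 = 58.7.
Round up to the next whole participant.

n = 59 per group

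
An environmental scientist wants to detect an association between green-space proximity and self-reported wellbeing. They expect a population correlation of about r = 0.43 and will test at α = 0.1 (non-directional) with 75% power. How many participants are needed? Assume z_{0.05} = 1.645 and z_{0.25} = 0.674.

Fisher's z: C = ½·ln((1+r)/(1−r)) = ½·ln(2.5088) = 0.4599.
n = ((z_{α/2} + z_β)/C)² + 3.
(1.645 + 0.674) / 0.4599 = 2.319 / 0.4599 = 5.042.
n = 5.042² + 3 = 25.43 + 3 = 28.4.
Round up.

n = 29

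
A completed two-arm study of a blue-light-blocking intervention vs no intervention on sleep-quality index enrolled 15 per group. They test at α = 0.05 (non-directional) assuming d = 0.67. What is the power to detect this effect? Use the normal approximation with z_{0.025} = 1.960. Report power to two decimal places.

For two equal groups, power = Φ(d·√(n/2) − z_{α/2}).
d·√(n/2) = 0.67 × √(15/2) = 0.67 × 2.739 = 1.835.
z_β = 1.835 − 1.960 = -0.125.
Power = Φ(-0.125) = 0.450.

power ≈ 0.45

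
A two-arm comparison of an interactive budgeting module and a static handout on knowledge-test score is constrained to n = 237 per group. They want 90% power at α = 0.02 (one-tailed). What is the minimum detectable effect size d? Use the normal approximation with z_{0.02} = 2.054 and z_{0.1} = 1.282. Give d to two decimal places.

For two independent groups of n = 237 each: d_min = (z_{α} + z_β)·√(2/n).
z-sum = 2.054 + 1.282 = 3.336.
d_min = 3.336 × √(2/237) = 3.336 × 0.0919 = 0.306.

d_min ≈ 0.31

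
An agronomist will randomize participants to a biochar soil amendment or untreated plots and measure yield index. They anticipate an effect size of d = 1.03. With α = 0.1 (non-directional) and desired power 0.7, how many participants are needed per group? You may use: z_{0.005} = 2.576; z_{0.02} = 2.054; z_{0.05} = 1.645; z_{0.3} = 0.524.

For two independent groups with equal n: n = 2·((z_{α/2} + z_β) / d)².
z_{α/2} + z_β = 1.645 + 0.524 = 2.169.
n = 2 × (2.169 / 1.03)² = 2 × 2.106² = 2 × 4.43 = 8.9.
Round up to the next whole participant.

n = 9 per group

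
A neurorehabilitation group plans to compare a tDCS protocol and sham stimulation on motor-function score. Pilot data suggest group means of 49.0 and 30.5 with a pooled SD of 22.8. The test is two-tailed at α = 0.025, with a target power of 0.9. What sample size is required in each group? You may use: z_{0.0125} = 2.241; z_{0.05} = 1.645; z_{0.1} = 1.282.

n = 38 per group

Cohen's d = |M₁ − M₂| / SD_pooled = |49.0 − 30.5| / 22.8 = 18.5 / 22.8 = 0.811.
For two independent groups with equal n: n = 2·((z_{α/2} + z_β) / d)².
z_{α/2} + z_β = 2.241 + 1.282 = 3.523.
n = 2 × (3.523 / 0.811)² = 2 × 4.344² = 2 × 18.87 = 37.7.
Round up to the next whole participant.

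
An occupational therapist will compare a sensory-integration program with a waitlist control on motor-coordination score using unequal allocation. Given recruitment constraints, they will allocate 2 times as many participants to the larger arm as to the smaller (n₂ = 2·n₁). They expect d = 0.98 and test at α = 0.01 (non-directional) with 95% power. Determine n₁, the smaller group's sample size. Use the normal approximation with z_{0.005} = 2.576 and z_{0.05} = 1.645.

With allocation ratio k = n₂/n₁ = 2, Var(x̄₁−x̄₂) = σ²(1/n₁ + 1/(k·n₁)) = σ²·(k+1)/(k·n₁).
So n₁ = (1 + 1/k)·((z_{α/2} + z_β)/d)² = 1.500 × (4.221/0.98)².
n₁ = 1.500 × 18.55 = 27.8.
Round up: n₁ = 28, giving n₂ = 2 × 28 = 56.

n₁ = 28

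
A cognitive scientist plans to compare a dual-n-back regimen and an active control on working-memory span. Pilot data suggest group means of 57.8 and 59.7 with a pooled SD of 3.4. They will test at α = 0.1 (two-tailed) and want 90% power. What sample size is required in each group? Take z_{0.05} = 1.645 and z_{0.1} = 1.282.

n = 55 per group

Cohen's d = |M₁ − M₂| / SD_pooled = |57.8 − 59.7| / 3.4 = 1.9 / 3.4 = 0.559.
For two independent groups with equal n: n = 2·((z_{α/2} + z_β) / d)².
z_{α/2} + z_β = 1.645 + 1.282 = 2.927.
n = 2 × (2.927 / 0.559)² = 2 × 5.236² = 2 × 27.42 = 54.8.
Round up to the next whole participant.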